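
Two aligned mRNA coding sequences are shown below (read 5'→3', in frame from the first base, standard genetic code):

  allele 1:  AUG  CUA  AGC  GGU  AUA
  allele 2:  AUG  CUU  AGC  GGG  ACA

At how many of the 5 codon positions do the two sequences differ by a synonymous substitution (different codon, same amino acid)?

Codon 1: AUG Met / AUG Met — identical.
Codon 2: CUA Leu / CUU Leu — synonymous.
Codon 3: AGC Ser / AGC Ser — identical.
Codon 4: GGU Gly / GGG Gly — synonymous.
Codon 5: AUA Ile / ACA Thr — nonsynonymous.
Synonymous differences: 2.

2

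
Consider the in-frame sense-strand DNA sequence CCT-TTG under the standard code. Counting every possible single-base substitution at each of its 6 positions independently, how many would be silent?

Codon 1 (CCT, Pro): 3 synonymous substitutions.
Codon 2 (TTG, Leu): 2 synonymous substitutions.
Total: 3 + 2 = 5.

5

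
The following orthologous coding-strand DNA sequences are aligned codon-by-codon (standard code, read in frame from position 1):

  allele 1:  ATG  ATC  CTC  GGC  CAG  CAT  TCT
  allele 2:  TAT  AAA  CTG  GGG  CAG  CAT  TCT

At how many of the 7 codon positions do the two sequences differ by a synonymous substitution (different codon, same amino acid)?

2

Codon 1: ATG Met / TAT Tyr — nonsynonymous.
Codon 2: ATC Ile / AAA Lys — nonsynonymous.
Codon 3: CTC Leu / CTG Leu — synonymous.
Codon 4: GGC Gly / GGG Gly — synonymous.
Codon 5: CAG Gln / CAG Gln — identical.
Codon 6: CAT His / CAT His — identical.
Codon 7: TCT Ser / TCT Ser — identical.
Synonymous differences: 2.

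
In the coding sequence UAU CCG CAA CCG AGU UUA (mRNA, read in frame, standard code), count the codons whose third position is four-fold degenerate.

Codon 1 UAU (Tyr): third position 2-fold.
Codon 2 CCG (Pro): third position 4-fold.
Codon 3 CAA (Gln): third position 2-fold.
Codon 4 CCG (Pro): third position 4-fold.
Codon 5 AGU (Ser): third position 2-fold.
Codon 6 UUA (Leu): third position 2-fold.
Four-fold degenerate third positions: 2.

2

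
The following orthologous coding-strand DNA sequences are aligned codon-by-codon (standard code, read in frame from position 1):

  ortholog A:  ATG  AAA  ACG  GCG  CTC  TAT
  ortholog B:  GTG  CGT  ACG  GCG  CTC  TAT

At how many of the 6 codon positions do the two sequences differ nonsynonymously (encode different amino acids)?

Codon 1: ATG Met / GTG Val — nonsynonymous.
Codon 2: AAA Lys / CGT Arg — nonsynonymous.
Codon 3: ACG Thr / ACG Thr — identical.
Codon 4: GCG Ala / GCG Ala — identical.
Codon 5: CTC Leu / CTC Leu — identical.
Codon 6: TAT Tyr / TAT Tyr — identical.
Nonsynonymous differences: 2.

2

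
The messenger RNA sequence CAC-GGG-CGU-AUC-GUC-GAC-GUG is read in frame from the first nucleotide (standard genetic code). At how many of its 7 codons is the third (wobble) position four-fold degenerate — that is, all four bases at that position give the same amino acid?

Codon 1 CAC (His): third position 2-fold.
Codon 2 GGG (Gly): third position 4-fold.
Codon 3 CGU (Arg): third position 4-fold.
Codon 4 AUC (Ile): third position 3-fold.
Codon 5 GUC (Val): third position 4-fold.
Codon 6 GAC (Asp): third position 2-fold.
Codon 7 GUG (Val): third position 4-fold.
Four-fold degenerate third positions: 4.

4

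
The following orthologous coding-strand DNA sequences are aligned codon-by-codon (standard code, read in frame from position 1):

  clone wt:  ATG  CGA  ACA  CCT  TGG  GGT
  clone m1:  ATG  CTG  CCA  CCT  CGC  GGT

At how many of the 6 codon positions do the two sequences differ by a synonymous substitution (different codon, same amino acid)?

0

Codon 1: ATG Met / ATG Met — identical.
Codon 2: CGA Arg / CTG Leu — nonsynonymous.
Codon 3: ACA Thr / CCA Pro — nonsynonymous.
Codon 4: CCT Pro / CCT Pro — identical.
Codon 5: TGG Trp / CGC Arg — nonsynonymous.
Codon 6: GGT Gly / GGT Gly — identical.
Synonymous differences: 0.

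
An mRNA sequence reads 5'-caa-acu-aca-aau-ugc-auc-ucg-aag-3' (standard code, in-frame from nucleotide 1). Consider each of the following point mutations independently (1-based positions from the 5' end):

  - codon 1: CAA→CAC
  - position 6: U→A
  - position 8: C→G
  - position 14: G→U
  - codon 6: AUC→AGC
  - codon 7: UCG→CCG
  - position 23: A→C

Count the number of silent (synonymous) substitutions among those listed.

1

Codon 1: CAA (Gln) → CAC (His) — missense.
Codon 2: ACU (Thr) → ACA (Thr) — synonymous.
Codon 3: ACA (Thr) → AGA (Arg) — missense.
Codon 5: UGC (Cys) → UUC (Phe) — missense.
Codon 6: AUC (Ile) → AGC (Ser) — missense.
Codon 7: UCG (Ser) → CCG (Pro) — missense.
Codon 8: AAG (Lys) → ACG (Thr) — missense.
Synonymous: 1 of 7.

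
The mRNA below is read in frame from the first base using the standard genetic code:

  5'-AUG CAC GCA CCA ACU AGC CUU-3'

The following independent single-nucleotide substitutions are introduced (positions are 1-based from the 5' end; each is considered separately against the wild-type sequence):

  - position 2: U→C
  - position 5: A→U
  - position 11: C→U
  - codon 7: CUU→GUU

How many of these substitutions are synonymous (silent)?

Codon 1: AUG (Met) → ACG (Thr) — missense.
Codon 2: CAC (His) → CUC (Leu) — missense.
Codon 4: CCA (Pro) → CUA (Leu) — missense.
Codon 7: CUU (Leu) → GUU (Val) — missense.
Synonymous: 0 of 4.

0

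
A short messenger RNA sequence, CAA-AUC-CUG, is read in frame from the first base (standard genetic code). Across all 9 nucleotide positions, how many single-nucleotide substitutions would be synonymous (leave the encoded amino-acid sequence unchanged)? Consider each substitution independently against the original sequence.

7

Codon 1 (CAA, Gln): 1 synonymous substitution.
Codon 2 (AUC, Ile): 2 synonymous substitutions.
Codon 3 (CUG, Leu): 4 synonymous substitutions.
Total: 1 + 2 + 4 = 7.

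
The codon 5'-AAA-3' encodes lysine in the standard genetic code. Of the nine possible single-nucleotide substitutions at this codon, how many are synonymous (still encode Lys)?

Position 1: none → 0 synonymous.
Position 2: none → 0 synonymous.
Position 3: AAG → 1 synonymous.
Total: 0 + 0 + 1 = 1.

1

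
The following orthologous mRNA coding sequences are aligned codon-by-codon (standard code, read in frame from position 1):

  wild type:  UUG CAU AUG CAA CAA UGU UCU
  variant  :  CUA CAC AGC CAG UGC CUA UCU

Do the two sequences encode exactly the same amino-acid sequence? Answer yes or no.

no

Codon 1: UUG Leu / CUA Leu — synonymous.
Codon 2: CAU His / CAC His — synonymous.
Codon 3: AUG Met / AGC Ser — nonsynonymous.
Codon 4: CAA Gln / CAG Gln — synonymous.
Codon 5: CAA Gln / UGC Cys — nonsynonymous.
Codon 6: UGU Cys / CUA Leu — nonsynonymous.
Codon 7: UCU Ser / UCU Ser — identical.
Nonsynonymous differences: 3 → different protein.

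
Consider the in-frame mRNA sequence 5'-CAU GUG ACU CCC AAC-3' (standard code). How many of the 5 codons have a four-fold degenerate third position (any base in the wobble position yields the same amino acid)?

3

Codon 1 CAU (His): third position 2-fold.
Codon 2 GUG (Val): third position 4-fold.
Codon 3 ACU (Thr): third position 4-fold.
Codon 4 CCC (Pro): third position 4-fold.
Codon 5 AAC (Asn): third position 2-fold.
Four-fold degenerate third positions: 3.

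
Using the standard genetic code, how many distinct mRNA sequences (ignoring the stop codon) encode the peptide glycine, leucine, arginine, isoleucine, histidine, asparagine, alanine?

6912

Gly: 4 codons.
Leu: 6 codons.
Arg: 6 codons.
Ile: 3 codons.
His: 2 codons.
Asn: 2 codons.
Ala: 4 codons.
4 × 6 × 6 × 3 × 2 × 2 × 4 = 6912.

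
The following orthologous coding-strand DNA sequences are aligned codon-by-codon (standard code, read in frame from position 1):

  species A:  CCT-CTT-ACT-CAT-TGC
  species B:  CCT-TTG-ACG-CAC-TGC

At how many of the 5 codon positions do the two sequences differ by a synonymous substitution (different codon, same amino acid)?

3

Codon 1: CCT Pro / CCT Pro — identical.
Codon 2: CTT Leu / TTG Leu — synonymous.
Codon 3: ACT Thr / ACG Thr — synonymous.
Codon 4: CAT His / CAC His — synonymous.
Codon 5: TGC Cys / TGC Cys — identical.
Synonymous differences: 3.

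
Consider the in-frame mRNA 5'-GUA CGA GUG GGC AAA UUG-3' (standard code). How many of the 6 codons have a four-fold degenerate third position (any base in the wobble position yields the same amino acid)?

Codon 1 GUA (Val): third position 4-fold.
Codon 2 CGA (Arg): third position 4-fold.
Codon 3 GUG (Val): third position 4-fold.
Codon 4 GGC (Gly): third position 4-fold.
Codon 5 AAA (Lys): third position 2-fold.
Codon 6 UUG (Leu): third position 2-fold.
Four-fold degenerate third positions: 4.

4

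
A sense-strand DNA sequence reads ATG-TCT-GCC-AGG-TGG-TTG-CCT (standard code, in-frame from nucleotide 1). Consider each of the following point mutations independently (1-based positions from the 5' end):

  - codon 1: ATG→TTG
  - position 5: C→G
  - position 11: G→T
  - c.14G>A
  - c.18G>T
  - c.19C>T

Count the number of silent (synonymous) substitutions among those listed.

0

Codon 1: ATG (Met) → TTG (Leu) — missense.
Codon 2: TCT (Ser) → TGT (Cys) — missense.
Codon 4: AGG (Arg) → ATG (Met) — missense.
Codon 5: TGG (Trp) → TAG (Stop) — nonsense.
Codon 6: TTG (Leu) → TTT (Phe) — missense.
Codon 7: CCT (Pro) → TCT (Ser) — missense.
Synonymous: 0 of 6.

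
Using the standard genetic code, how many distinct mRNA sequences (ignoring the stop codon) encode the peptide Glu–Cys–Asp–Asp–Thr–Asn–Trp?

Glu: 2 codons.
Cys: 2 codons.
Asp: 2 codons.
Asp: 2 codons.
Thr: 4 codons.
Asn: 2 codons.
Trp: 1 codon.
2 × 2 × 2 × 2 × 4 × 2 × 1 = 128.

128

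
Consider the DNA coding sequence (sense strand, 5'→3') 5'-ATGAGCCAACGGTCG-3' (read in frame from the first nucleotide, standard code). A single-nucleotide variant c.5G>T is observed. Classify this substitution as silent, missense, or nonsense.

missense

Position 5 falls in codon 2: AGC → Ser.
After the substitution the codon is ATC → Ile.
Ser ≠ Ile, so this is a missense mutation.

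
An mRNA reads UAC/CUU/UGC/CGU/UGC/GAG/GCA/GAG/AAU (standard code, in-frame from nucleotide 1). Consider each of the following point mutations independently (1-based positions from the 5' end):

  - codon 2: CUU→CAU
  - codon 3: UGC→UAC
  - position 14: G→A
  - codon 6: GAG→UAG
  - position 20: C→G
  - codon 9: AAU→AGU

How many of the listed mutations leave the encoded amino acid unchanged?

Codon 2: CUU (Leu) → CAU (His) — missense.
Codon 3: UGC (Cys) → UAC (Tyr) — missense.
Codon 5: UGC (Cys) → UAC (Tyr) — missense.
Codon 6: GAG (Glu) → UAG (Stop) — nonsense.
Codon 7: GCA (Ala) → GGA (Gly) — missense.
Codon 9: AAU (Asn) → AGU (Ser) — missense.
Synonymous: 0 of 6.

0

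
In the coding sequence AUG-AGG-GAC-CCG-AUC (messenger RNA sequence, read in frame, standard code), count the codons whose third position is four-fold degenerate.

Codon 1 AUG (Met): third position 1-fold.
Codon 2 AGG (Arg): third position 2-fold.
Codon 3 GAC (Asp): third position 2-fold.
Codon 4 CCG (Pro): third position 4-fold.
Codon 5 AUC (Ile): third position 3-fold.
Four-fold degenerate third positions: 1.

1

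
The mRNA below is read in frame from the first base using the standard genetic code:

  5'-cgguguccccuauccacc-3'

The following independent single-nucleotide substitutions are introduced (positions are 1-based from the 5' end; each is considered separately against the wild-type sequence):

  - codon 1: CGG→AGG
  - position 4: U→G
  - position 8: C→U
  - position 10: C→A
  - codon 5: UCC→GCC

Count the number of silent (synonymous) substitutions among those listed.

Codon 1: CGG (Arg) → AGG (Arg) — synonymous.
Codon 2: UGU (Cys) → GGU (Gly) — missense.
Codon 3: CCC (Pro) → CUC (Leu) — missense.
Codon 4: CUA (Leu) → AUA (Ile) — missense.
Codon 5: UCC (Ser) → GCC (Ala) — missense.
Synonymous: 1 of 5.

1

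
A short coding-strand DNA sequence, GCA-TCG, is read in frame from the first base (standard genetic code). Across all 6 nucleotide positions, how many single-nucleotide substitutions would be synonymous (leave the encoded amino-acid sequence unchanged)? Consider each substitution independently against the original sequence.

Codon 1 (GCA, Ala): 3 synonymous substitutions.
Codon 2 (TCG, Ser): 3 synonymous substitutions.
Total: 3 + 3 = 6.

6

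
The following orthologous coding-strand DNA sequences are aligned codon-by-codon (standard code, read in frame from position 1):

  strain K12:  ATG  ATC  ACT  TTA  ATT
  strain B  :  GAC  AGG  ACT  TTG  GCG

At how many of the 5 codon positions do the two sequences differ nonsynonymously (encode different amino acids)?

Codon 1: ATG Met / GAC Asp — nonsynonymous.
Codon 2: ATC Ile / AGG Arg — nonsynonymous.
Codon 3: ACT Thr / ACT Thr — identical.
Codon 4: TTA Leu / TTG Leu — synonymous.
Codon 5: ATT Ile / GCG Ala — nonsynonymous.
Nonsynonymous differences: 3.

3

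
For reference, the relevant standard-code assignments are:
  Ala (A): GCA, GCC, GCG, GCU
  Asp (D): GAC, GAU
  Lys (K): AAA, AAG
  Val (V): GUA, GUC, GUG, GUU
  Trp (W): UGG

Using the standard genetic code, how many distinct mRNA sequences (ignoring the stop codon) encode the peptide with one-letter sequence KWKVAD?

128

Lys: 2 codons.
Trp: 1 codon.
Lys: 2 codons.
Val: 4 codons.
Ala: 4 codons.
Asp: 2 codons.
2 × 1 × 2 × 4 × 4 × 2 = 128.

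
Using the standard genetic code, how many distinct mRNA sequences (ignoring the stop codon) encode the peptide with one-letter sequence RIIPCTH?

3456

Arg: 6 codons.
Ile: 3 codons.
Ile: 3 codons.
Pro: 4 codons.
Cys: 2 codons.
Thr: 4 codons.
His: 2 codons.
6 × 3 × 3 × 4 × 2 × 4 × 2 = 3456.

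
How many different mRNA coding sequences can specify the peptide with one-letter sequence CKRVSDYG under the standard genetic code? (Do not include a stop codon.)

Cys: 2 codons.
Lys: 2 codons.
Arg: 6 codons.
Val: 4 codons.
Ser: 6 codons.
Asp: 2 codons.
Tyr: 2 codons.
Gly: 4 codons.
2 × 2 × 6 × 4 × 6 × 2 × 2 × 4 = 9216.

9216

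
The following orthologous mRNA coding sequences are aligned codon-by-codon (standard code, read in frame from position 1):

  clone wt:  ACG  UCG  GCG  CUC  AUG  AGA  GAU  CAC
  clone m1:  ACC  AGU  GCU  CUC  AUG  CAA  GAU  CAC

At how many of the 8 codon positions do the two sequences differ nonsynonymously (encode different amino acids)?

Codon 1: ACG Thr / ACC Thr — synonymous.
Codon 2: UCG Ser / AGU Ser — synonymous.
Codon 3: GCG Ala / GCU Ala — synonymous.
Codon 4: CUC Leu / CUC Leu — identical.
Codon 5: AUG Met / AUG Met — identical.
Codon 6: AGA Arg / CAA Gln — nonsynonymous.
Codon 7: GAU Asp / GAU Asp — identical.
Codon 8: CAC His / CAC His — identical.
Nonsynonymous differences: 1.

1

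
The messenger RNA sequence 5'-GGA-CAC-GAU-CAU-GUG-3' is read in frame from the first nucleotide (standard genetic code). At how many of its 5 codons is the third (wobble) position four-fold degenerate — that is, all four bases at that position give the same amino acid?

Codon 1 GGA (Gly): third position 4-fold.
Codon 2 CAC (His): third position 2-fold.
Codon 3 GAU (Asp): third position 2-fold.
Codon 4 CAU (His): third position 2-fold.
Codon 5 GUG (Val): third position 4-fold.
Four-fold degenerate third positions: 2.

2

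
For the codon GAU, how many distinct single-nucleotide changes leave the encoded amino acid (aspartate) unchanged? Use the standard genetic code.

1

Position 1: none → 0 synonymous.
Position 2: none → 0 synonymous.
Position 3: GAC → 1 synonymous.
Total: 0 + 0 + 1 = 1.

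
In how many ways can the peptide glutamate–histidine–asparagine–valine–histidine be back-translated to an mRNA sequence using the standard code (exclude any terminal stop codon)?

64

Glu: 2 codons.
His: 2 codons.
Asn: 2 codons.
Val: 4 codons.
His: 2 codons.
2 × 2 × 2 × 4 × 2 = 64.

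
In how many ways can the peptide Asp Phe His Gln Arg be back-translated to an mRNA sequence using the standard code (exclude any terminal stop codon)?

96

Asp: 2 codons.
Phe: 2 codons.
His: 2 codons.
Gln: 2 codons.
Arg: 6 codons.
2 × 2 × 2 × 2 × 6 = 96.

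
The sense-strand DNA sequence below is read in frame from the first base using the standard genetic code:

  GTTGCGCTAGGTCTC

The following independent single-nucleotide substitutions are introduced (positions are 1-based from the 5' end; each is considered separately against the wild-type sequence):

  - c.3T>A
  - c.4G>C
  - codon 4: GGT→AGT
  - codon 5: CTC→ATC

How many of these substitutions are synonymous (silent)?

1

Codon 1: GTT (Val) → GTA (Val) — synonymous.
Codon 2: GCG (Ala) → CCG (Pro) — missense.
Codon 4: GGT (Gly) → AGT (Ser) — missense.
Codon 5: CTC (Leu) → ATC (Ile) — missense.
Synonymous: 1 of 4.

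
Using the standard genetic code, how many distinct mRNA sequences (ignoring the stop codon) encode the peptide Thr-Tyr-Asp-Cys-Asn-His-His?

256

Thr: 4 codons.
Tyr: 2 codons.
Asp: 2 codons.
Cys: 2 codons.
Asn: 2 codons.
His: 2 codons.
His: 2 codons.
4 × 2 × 2 × 2 × 2 × 2 × 2 = 256.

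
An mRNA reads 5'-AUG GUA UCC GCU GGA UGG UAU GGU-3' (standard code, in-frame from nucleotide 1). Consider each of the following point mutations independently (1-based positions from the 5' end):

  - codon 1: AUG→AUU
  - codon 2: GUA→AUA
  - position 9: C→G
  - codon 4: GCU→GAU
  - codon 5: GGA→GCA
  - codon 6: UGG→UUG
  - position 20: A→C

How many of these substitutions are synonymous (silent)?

1

Codon 1: AUG (Met) → AUU (Ile) — missense.
Codon 2: GUA (Val) → AUA (Ile) — missense.
Codon 3: UCC (Ser) → UCG (Ser) — synonymous.
Codon 4: GCU (Ala) → GAU (Asp) — missense.
Codon 5: GGA (Gly) → GCA (Ala) — missense.
Codon 6: UGG (Trp) → UUG (Leu) — missense.
Codon 7: UAU (Tyr) → UCU (Ser) — missense.
Synonymous: 1 of 7.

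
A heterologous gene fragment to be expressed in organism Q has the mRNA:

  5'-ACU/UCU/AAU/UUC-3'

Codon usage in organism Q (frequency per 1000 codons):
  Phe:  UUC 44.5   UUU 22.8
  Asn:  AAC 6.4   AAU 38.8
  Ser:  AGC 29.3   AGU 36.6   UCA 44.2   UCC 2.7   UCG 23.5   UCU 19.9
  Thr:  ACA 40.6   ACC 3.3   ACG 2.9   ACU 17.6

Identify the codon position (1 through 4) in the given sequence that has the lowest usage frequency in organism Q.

1

Codon 1 ACU (Thr): 17.6 per 1000.
Codon 2 UCU (Ser): 19.9 per 1000.
Codon 3 AAU (Asn): 38.8 per 1000.
Codon 4 UUC (Phe): 44.5 per 1000.
Lowest frequency is 17.6 at codon 1.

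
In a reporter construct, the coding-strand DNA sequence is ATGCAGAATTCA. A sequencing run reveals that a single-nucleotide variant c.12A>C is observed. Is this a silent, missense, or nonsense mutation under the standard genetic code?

silent

Position 12 falls in codon 4: TCA → Ser.
After the substitution the codon is TCC → Ser.
Both encode Ser, so the change is synonymous.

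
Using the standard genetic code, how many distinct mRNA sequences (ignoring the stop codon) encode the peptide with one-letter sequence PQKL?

96

Pro: 4 codons.
Gln: 2 codons.
Lys: 2 codons.
Leu: 6 codons.
4 × 2 × 2 × 6 = 96.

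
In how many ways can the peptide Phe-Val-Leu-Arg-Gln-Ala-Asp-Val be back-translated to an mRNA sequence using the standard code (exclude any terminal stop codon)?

Phe: 2 codons.
Val: 4 codons.
Leu: 6 codons.
Arg: 6 codons.
Gln: 2 codons.
Ala: 4 codons.
Asp: 2 codons.
Val: 4 codons.
2 × 4 × 6 × 6 × 2 × 4 × 2 × 4 = 18432.

18432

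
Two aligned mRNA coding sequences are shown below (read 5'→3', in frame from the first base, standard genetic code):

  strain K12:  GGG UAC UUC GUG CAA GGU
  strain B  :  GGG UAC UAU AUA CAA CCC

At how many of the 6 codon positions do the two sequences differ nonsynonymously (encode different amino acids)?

3

Codon 1: GGG Gly / GGG Gly — identical.
Codon 2: UAC Tyr / UAC Tyr — identical.
Codon 3: UUC Phe / UAU Tyr — nonsynonymous.
Codon 4: GUG Val / AUA Ile — nonsynonymous.
Codon 5: CAA Gln / CAA Gln — identical.
Codon 6: GGU Gly / CCC Pro — nonsynonymous.
Nonsynonymous differences: 3.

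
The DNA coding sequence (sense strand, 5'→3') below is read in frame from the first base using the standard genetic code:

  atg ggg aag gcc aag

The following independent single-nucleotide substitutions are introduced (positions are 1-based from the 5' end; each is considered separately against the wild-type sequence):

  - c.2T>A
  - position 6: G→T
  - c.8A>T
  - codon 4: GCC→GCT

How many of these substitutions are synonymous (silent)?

Codon 1: ATG (Met) → AAG (Lys) — missense.
Codon 2: GGG (Gly) → GGT (Gly) — synonymous.
Codon 3: AAG (Lys) → ATG (Met) — missense.
Codon 4: GCC (Ala) → GCT (Ala) — synonymous.
Synonymous: 2 of 4.

2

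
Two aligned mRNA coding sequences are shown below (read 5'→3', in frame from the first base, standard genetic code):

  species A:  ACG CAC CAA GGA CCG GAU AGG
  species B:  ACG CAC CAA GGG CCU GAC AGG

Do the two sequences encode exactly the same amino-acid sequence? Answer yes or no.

Codon 1: ACG Thr / ACG Thr — identical.
Codon 2: CAC His / CAC His — identical.
Codon 3: CAA Gln / CAA Gln — identical.
Codon 4: GGA Gly / GGG Gly — synonymous.
Codon 5: CCG Pro / CCU Pro — synonymous.
Codon 6: GAU Asp / GAC Asp — synonymous.
Codon 7: AGG Arg / AGG Arg — identical.
Nonsynonymous differences: 0 → same protein.

yes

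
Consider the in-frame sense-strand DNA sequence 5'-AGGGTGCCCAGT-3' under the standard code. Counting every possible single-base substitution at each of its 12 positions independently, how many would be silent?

9

Codon 1 (AGG, Arg): 2 synonymous substitutions.
Codon 2 (GTG, Val): 3 synonymous substitutions.
Codon 3 (CCC, Pro): 3 synonymous substitutions.
Codon 4 (AGT, Ser): 1 synonymous substitution.
Total: 2 + 3 + 3 + 1 = 9.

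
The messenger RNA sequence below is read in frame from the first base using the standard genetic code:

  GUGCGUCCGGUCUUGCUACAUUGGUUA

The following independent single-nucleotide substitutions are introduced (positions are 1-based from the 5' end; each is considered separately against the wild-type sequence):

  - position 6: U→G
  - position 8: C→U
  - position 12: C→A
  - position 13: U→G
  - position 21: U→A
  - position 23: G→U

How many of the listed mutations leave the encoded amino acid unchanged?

Codon 2: CGU (Arg) → CGG (Arg) — synonymous.
Codon 3: CCG (Pro) → CUG (Leu) — missense.
Codon 4: GUC (Val) → GUA (Val) — synonymous.
Codon 5: UUG (Leu) → GUG (Val) — missense.
Codon 7: CAU (His) → CAA (Gln) — missense.
Codon 8: UGG (Trp) → UUG (Leu) — missense.
Synonymous: 2 of 6.

2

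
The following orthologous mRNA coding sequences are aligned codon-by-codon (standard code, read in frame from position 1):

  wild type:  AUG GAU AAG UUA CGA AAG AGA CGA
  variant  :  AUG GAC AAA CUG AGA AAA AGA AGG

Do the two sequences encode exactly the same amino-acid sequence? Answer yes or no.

yes

Codon 1: AUG Met / AUG Met — identical.
Codon 2: GAU Asp / GAC Asp — synonymous.
Codon 3: AAG Lys / AAA Lys — synonymous.
Codon 4: UUA Leu / CUG Leu — synonymous.
Codon 5: CGA Arg / AGA Arg — synonymous.
Codon 6: AAG Lys / AAA Lys — synonymous.
Codon 7: AGA Arg / AGA Arg — identical.
Codon 8: CGA Arg / AGG Arg — synonymous.
Nonsynonymous differences: 0 → same protein.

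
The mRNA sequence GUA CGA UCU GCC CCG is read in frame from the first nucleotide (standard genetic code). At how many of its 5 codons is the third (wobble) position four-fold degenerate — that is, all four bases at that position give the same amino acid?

Codon 1 GUA (Val): third position 4-fold.
Codon 2 CGA (Arg): third position 4-fold.
Codon 3 UCU (Ser): third position 4-fold.
Codon 4 GCC (Ala): third position 4-fold.
Codon 5 CCG (Pro): third position 4-fold.
Four-fold degenerate third positions: 5.

5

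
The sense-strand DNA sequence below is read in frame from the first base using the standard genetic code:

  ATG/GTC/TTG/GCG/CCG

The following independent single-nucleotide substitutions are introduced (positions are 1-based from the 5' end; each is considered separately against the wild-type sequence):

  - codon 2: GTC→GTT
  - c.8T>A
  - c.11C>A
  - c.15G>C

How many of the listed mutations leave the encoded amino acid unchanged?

Codon 2: GTC (Val) → GTT (Val) — synonymous.
Codon 3: TTG (Leu) → TAG (Stop) — nonsense.
Codon 4: GCG (Ala) → GAG (Glu) — missense.
Codon 5: CCG (Pro) → CCC (Pro) — synonymous.
Synonymous: 2 of 4.

2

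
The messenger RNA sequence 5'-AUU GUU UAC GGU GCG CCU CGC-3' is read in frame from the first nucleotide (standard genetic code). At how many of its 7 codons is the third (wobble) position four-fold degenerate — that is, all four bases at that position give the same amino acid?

5

Codon 1 AUU (Ile): third position 3-fold.
Codon 2 GUU (Val): third position 4-fold.
Codon 3 UAC (Tyr): third position 2-fold.
Codon 4 GGU (Gly): third position 4-fold.
Codon 5 GCG (Ala): third position 4-fold.
Codon 6 CCU (Pro): third position 4-fold.
Codon 7 CGC (Arg): third position 4-fold.
Four-fold degenerate third positions: 5.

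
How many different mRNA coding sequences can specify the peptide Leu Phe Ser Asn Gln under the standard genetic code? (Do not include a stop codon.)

Leu: 6 codons.
Phe: 2 codons.
Ser: 6 codons.
Asn: 2 codons.
Gln: 2 codons.
6 × 2 × 6 × 2 × 2 = 288.

288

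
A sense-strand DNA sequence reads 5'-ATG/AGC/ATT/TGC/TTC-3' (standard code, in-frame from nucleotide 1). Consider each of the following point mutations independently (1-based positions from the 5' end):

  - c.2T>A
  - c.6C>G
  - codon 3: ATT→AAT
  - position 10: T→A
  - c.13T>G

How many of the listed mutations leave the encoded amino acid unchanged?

0

Codon 1: ATG (Met) → AAG (Lys) — missense.
Codon 2: AGC (Ser) → AGG (Arg) — missense.
Codon 3: ATT (Ile) → AAT (Asn) — missense.
Codon 4: TGC (Cys) → AGC (Ser) — missense.
Codon 5: TTC (Phe) → GTC (Val) — missense.
Synonymous: 0 of 5.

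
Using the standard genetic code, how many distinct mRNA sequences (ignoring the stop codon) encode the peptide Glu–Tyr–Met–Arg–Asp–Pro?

192

Glu: 2 codons.
Tyr: 2 codons.
Met: 1 codon.
Arg: 6 codons.
Asp: 2 codons.
Pro: 4 codons.
2 × 2 × 1 × 6 × 2 × 4 = 192.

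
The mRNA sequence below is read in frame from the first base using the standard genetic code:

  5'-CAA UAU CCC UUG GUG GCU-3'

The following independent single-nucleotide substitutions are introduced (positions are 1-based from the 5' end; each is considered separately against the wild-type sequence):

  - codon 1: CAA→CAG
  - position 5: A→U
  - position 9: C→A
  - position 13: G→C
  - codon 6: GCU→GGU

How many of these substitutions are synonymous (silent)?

2

Codon 1: CAA (Gln) → CAG (Gln) — synonymous.
Codon 2: UAU (Tyr) → UUU (Phe) — missense.
Codon 3: CCC (Pro) → CCA (Pro) — synonymous.
Codon 5: GUG (Val) → CUG (Leu) — missense.
Codon 6: GCU (Ala) → GGU (Gly) — missense.
Synonymous: 2 of 5.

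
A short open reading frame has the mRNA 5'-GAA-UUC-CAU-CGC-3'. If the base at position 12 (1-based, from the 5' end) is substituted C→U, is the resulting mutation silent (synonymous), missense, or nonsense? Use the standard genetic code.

Position 12 falls in codon 4: CGC → Arg.
After the substitution the codon is CGU → Arg.
Both encode Arg, so the change is synonymous.

silent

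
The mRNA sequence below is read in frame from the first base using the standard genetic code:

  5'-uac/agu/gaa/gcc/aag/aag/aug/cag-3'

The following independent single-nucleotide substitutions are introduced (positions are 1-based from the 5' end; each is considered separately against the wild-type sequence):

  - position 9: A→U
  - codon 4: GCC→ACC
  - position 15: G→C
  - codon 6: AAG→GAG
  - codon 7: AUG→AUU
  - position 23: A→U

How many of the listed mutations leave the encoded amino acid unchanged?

0

Codon 3: GAA (Glu) → GAU (Asp) — missense.
Codon 4: GCC (Ala) → ACC (Thr) — missense.
Codon 5: AAG (Lys) → AAC (Asn) — missense.
Codon 6: AAG (Lys) → GAG (Glu) — missense.
Codon 7: AUG (Met) → AUU (Ile) — missense.
Codon 8: CAG (Gln) → CUG (Leu) — missense.
Synonymous: 0 of 6.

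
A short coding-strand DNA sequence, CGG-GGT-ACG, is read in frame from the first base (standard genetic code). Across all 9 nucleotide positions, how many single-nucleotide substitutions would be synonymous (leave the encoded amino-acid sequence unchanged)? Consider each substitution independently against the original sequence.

Codon 1 (CGG, Arg): 4 synonymous substitutions.
Codon 2 (GGT, Gly): 3 synonymous substitutions.
Codon 3 (ACG, Thr): 3 synonymous substitutions.
Total: 4 + 3 + 3 = 10.

10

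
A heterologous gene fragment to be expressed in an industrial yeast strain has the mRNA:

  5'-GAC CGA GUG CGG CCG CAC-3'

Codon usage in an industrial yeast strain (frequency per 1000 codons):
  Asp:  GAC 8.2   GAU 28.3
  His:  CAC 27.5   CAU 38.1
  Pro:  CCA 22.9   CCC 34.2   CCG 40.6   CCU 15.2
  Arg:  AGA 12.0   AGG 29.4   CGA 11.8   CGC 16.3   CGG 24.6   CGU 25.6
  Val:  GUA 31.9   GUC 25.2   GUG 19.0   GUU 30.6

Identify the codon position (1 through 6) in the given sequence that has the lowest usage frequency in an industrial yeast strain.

Codon 1 GAC (Asp): 8.2 per 1000.
Codon 2 CGA (Arg): 11.8 per 1000.
Codon 3 GUG (Val): 19.0 per 1000.
Codon 4 CGG (Arg): 24.6 per 1000.
Codon 5 CCG (Pro): 40.6 per 1000.
Codon 6 CAC (His): 27.5 per 1000.
Lowest frequency is 8.2 at codon 1.

1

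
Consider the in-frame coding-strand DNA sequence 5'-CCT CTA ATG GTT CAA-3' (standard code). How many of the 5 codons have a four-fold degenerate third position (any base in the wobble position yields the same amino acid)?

Codon 1 CCT (Pro): third position 4-fold.
Codon 2 CTA (Leu): third position 4-fold.
Codon 3 ATG (Met): third position 1-fold.
Codon 4 GTT (Val): third position 4-fold.
Codon 5 CAA (Gln): third position 2-fold.
Four-fold degenerate third positions: 3.

3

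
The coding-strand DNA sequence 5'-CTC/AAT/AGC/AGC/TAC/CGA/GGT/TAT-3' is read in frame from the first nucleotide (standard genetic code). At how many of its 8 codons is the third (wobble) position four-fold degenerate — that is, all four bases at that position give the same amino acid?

Codon 1 CTC (Leu): third position 4-fold.
Codon 2 AAT (Asn): third position 2-fold.
Codon 3 AGC (Ser): third position 2-fold.
Codon 4 AGC (Ser): third position 2-fold.
Codon 5 TAC (Tyr): third position 2-fold.
Codon 6 CGA (Arg): third position 4-fold.
Codon 7 GGT (Gly): third position 4-fold.
Codon 8 TAT (Tyr): third position 2-fold.
Four-fold degenerate third positions: 3.

3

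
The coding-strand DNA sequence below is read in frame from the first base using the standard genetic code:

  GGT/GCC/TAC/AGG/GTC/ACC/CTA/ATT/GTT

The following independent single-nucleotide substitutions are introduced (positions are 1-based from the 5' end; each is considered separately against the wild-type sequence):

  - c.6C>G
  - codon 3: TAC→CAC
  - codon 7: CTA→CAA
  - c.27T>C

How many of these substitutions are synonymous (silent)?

2

Codon 2: GCC (Ala) → GCG (Ala) — synonymous.
Codon 3: TAC (Tyr) → CAC (His) — missense.
Codon 7: CTA (Leu) → CAA (Gln) — missense.
Codon 9: GTT (Val) → GTC (Val) — synonymous.
Synonymous: 2 of 4.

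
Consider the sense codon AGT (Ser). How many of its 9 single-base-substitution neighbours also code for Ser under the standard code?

Position 1: none → 0 synonymous.
Position 2: none → 0 synonymous.
Position 3: AGC → 1 synonymous.
Total: 0 + 0 + 1 = 1.

1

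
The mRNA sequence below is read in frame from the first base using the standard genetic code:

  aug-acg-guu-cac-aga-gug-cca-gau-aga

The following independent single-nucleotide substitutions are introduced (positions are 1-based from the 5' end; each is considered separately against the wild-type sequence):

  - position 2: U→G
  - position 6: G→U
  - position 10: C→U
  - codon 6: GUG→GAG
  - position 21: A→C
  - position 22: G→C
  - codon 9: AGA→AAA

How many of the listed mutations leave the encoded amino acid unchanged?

2

Codon 1: AUG (Met) → AGG (Arg) — missense.
Codon 2: ACG (Thr) → ACU (Thr) — synonymous.
Codon 4: CAC (His) → UAC (Tyr) — missense.
Codon 6: GUG (Val) → GAG (Glu) — missense.
Codon 7: CCA (Pro) → CCC (Pro) — synonymous.
Codon 8: GAU (Asp) → CAU (His) — missense.
Codon 9: AGA (Arg) → AAA (Lys) — missense.
Synonymous: 2 of 7.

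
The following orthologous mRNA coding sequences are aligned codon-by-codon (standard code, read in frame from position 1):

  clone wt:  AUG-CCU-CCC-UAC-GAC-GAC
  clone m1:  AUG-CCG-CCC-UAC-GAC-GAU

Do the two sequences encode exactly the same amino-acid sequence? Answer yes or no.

yes

Codon 1: AUG Met / AUG Met — identical.
Codon 2: CCU Pro / CCG Pro — synonymous.
Codon 3: CCC Pro / CCC Pro — identical.
Codon 4: UAC Tyr / UAC Tyr — identical.
Codon 5: GAC Asp / GAC Asp — identical.
Codon 6: GAC Asp / GAU Asp — synonymous.
Nonsynonymous differences: 0 → same protein.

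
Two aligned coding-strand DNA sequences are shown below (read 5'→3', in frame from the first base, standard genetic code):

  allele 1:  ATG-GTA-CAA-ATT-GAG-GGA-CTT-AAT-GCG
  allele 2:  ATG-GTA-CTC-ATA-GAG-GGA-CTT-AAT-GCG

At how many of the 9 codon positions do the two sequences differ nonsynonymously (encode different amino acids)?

Codon 1: ATG Met / ATG Met — identical.
Codon 2: GTA Val / GTA Val — identical.
Codon 3: CAA Gln / CTC Leu — nonsynonymous.
Codon 4: ATT Ile / ATA Ile — synonymous.
Codon 5: GAG Glu / GAG Glu — identical.
Codon 6: GGA Gly / GGA Gly — identical.
Codon 7: CTT Leu / CTT Leu — identical.
Codon 8: AAT Asn / AAT Asn — identical.
Codon 9: GCG Ala / GCG Ala — identical.
Nonsynonymous differences: 1.

1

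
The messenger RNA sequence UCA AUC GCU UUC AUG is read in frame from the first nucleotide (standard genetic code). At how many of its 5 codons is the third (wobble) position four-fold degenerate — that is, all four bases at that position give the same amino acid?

2

Codon 1 UCA (Ser): third position 4-fold.
Codon 2 AUC (Ile): third position 3-fold.
Codon 3 GCU (Ala): third position 4-fold.
Codon 4 UUC (Phe): third position 2-fold.
Codon 5 AUG (Met): third position 1-fold.
Four-fold degenerate third positions: 2.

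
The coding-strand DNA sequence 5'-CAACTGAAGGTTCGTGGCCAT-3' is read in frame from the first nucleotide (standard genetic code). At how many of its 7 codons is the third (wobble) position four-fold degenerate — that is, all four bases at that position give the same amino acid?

4

Codon 1 CAA (Gln): third position 2-fold.
Codon 2 CTG (Leu): third position 4-fold.
Codon 3 AAG (Lys): third position 2-fold.
Codon 4 GTT (Val): third position 4-fold.
Codon 5 CGT (Arg): third position 4-fold.
Codon 6 GGC (Gly): third position 4-fold.
Codon 7 CAT (His): third position 2-fold.
Four-fold degenerate third positions: 4.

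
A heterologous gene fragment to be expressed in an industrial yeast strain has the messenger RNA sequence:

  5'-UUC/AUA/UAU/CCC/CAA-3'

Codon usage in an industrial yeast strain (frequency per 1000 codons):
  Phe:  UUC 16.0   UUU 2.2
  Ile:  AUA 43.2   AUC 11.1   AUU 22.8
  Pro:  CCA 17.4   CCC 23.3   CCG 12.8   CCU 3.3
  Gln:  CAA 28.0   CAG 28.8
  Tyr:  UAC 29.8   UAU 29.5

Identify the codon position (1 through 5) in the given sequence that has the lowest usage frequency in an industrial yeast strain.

1

Codon 1 UUC (Phe): 16.0 per 1000.
Codon 2 AUA (Ile): 43.2 per 1000.
Codon 3 UAU (Tyr): 29.5 per 1000.
Codon 4 CCC (Pro): 23.3 per 1000.
Codon 5 CAA (Gln): 28.0 per 1000.
Lowest frequency is 16.0 at codon 1.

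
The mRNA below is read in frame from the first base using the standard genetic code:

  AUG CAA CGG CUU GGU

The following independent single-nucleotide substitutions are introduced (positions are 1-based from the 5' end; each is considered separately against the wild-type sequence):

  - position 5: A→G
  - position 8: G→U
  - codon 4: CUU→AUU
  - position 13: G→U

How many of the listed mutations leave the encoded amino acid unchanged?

Codon 2: CAA (Gln) → CGA (Arg) — missense.
Codon 3: CGG (Arg) → CUG (Leu) — missense.
Codon 4: CUU (Leu) → AUU (Ile) — missense.
Codon 5: GGU (Gly) → UGU (Cys) — missense.
Synonymous: 0 of 4.

0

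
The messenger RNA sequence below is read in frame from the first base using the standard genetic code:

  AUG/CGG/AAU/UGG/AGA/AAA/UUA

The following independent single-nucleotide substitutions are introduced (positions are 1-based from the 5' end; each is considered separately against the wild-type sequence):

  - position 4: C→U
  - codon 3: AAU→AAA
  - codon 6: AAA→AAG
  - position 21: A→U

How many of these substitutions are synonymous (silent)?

Codon 2: CGG (Arg) → UGG (Trp) — missense.
Codon 3: AAU (Asn) → AAA (Lys) — missense.
Codon 6: AAA (Lys) → AAG (Lys) — synonymous.
Codon 7: UUA (Leu) → UUU (Phe) — missense.
Synonymous: 1 of 4.

1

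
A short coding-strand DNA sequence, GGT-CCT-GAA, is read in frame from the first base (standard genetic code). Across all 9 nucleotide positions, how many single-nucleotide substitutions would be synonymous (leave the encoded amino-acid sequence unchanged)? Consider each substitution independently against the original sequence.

Codon 1 (GGT, Gly): 3 synonymous substitutions.
Codon 2 (CCT, Pro): 3 synonymous substitutions.
Codon 3 (GAA, Glu): 1 synonymous substitution.
Total: 3 + 3 + 1 = 7.

7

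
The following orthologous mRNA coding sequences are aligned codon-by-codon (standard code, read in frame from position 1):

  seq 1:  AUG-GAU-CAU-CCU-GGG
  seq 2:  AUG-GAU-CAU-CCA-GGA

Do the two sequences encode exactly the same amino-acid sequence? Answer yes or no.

Codon 1: AUG Met / AUG Met — identical.
Codon 2: GAU Asp / GAU Asp — identical.
Codon 3: CAU His / CAU His — identical.
Codon 4: CCU Pro / CCA Pro — synonymous.
Codon 5: GGG Gly / GGA Gly — synonymous.
Nonsynonymous differences: 0 → same protein.

yes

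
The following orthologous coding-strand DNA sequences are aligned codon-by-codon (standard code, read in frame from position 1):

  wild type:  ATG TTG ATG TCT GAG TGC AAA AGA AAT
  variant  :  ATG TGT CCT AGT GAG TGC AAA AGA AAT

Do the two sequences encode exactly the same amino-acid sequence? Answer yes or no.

Codon 1: ATG Met / ATG Met — identical.
Codon 2: TTG Leu / TGT Cys — nonsynonymous.
Codon 3: ATG Met / CCT Pro — nonsynonymous.
Codon 4: TCT Ser / AGT Ser — synonymous.
Codon 5: GAG Glu / GAG Glu — identical.
Codon 6: TGC Cys / TGC Cys — identical.
Codon 7: AAA Lys / AAA Lys — identical.
Codon 8: AGA Arg / AGA Arg — identical.
Codon 9: AAT Asn / AAT Asn — identical.
Nonsynonymous differences: 2 → different protein.

no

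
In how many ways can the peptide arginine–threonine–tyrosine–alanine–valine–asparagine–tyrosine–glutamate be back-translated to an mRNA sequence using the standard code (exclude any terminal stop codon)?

Arg: 6 codons.
Thr: 4 codons.
Tyr: 2 codons.
Ala: 4 codons.
Val: 4 codons.
Asn: 2 codons.
Tyr: 2 codons.
Glu: 2 codons.
6 × 4 × 2 × 4 × 4 × 2 × 2 × 2 = 6144.

6144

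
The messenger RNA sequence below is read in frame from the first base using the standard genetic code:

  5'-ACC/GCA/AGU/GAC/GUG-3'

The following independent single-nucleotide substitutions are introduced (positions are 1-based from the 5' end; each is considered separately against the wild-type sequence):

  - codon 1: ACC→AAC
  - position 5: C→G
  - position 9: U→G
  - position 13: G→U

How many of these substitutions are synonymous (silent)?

Codon 1: ACC (Thr) → AAC (Asn) — missense.
Codon 2: GCA (Ala) → GGA (Gly) — missense.
Codon 3: AGU (Ser) → AGG (Arg) — missense.
Codon 5: GUG (Val) → UUG (Leu) — missense.
Synonymous: 0 of 4.

0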